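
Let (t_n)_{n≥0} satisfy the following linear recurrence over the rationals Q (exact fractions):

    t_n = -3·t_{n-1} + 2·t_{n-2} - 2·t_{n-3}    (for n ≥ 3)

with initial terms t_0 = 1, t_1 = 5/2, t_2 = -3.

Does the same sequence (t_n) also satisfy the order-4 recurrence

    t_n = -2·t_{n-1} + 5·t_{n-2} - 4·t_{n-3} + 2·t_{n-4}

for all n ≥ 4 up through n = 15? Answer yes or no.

yes

Terms t_0..t_15: 1, 5/2, -3, 12, -47, 171, -631, 2329, -8591, 31693, -116919, 431325, -1591199, 5870085, -21655303, 79888477
n=4: candidate gives -47, actual t_4 = -47 ✓
n=5: candidate gives 171, actual t_5 = 171 ✓
n=6: candidate gives -631, actual t_6 = -631 ✓
n=7: candidate gives 2329, actual t_7 = 2329 ✓
n=8: candidate gives -8591, actual t_8 = -8591 ✓
n=9: candidate gives 31693, actual t_9 = 31693 ✓
n=10: candidate gives -116919, actual t_10 = -116919 ✓
n=11: candidate gives 431325, actual t_11 = 431325 ✓
n=12: candidate gives -1591199, actual t_12 = -1591199 ✓
n=13: candidate gives 5870085, actual t_13 = 5870085 ✓
n=14: candidate gives -21655303, actual t_14 = -21655303 ✓
n=15: candidate gives 79888477, actual t_15 = 79888477 ✓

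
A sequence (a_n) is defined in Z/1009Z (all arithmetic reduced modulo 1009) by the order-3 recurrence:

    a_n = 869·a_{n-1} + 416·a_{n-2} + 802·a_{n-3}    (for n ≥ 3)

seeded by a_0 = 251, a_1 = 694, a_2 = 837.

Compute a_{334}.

912

a_3 = 869·837 + 416·694 + 802·251 = 505
a_4 = 869·505 + 416·837 + 802·694 = 646
a_5 = 869·646 + 416·505 + 802·837 = 867
a_6 = 869·867 + 416·646 + 802·505 = 443
a_7 = 869·443 + 416·867 + 802·646 = 463
a_8 = 869·463 + 416·443 + 802·867 = 539
Continuing the recurrence:
  a_9 = 222;  a_10 = 439;  a_11 = 39;  a_12 = 40;  a_13 = 471;  a_14 = 140
  a_15 = 562;  a_16 = 116;  a_17 = 898;  a_18 = 939;  a_19 = 152;  a_20 = 829
  a_21 = 4;  a_22 = 50;  a_23 = 645;  a_24 = 302;  a_25 = 773;  a_26 = 941
  a_27 = 180;  a_28 = 409;  a_29 = 417;  a_30 = 847;  a_31 = 499;  a_32 = 427
  a_33 = 727;  a_34 = 811;  a_35 = 612;  a_36 = 307;  a_37 = 348;  a_38 = 740
  a_39 = 826;  a_40 = 93;  a_41 = 841;  a_42 = 198;  a_43 = 185;  a_44 = 434
  a_45 = 439;  a_46 = 69;  a_47 = 388;  a_48 = 555;  a_49 = 813;  a_50 = 420
  a_51 = 56;  a_52 = 607;  a_53 = 708;  a_54 = 540;  a_55 = 451;  a_56 = 818
  a_57 = 667;  a_58 = 183;  a_59 = 797;  a_60 = 27;  a_61 = 308;  a_62 = 897
  a_63 = 995;  a_64 = 584;  a_65 = 176;  a_66 = 231;  a_67 = 708;  a_68 = 904
  a_69 = 80;  a_70 = 364;  a_71 = 19;  a_72 = 25;  a_73 = 695;  a_74 = 986
  a_75 = 609;  a_76 = 440;  a_77 = 759;  a_78 = 158;  a_79 = 744;  a_80 = 201
  a_81 = 444;  a_82 = 636;  a_83 = 580;  a_84 = 658;  a_85 = 355;  a_86 = 41
  a_87 = 689;  a_88 = 479;  a_89 = 196;  a_90 = 949;  a_91 = 873;  a_92 = 931
  a_93 = 61;  a_94 = 281;  a_95 = 164;  a_96 = 589;  a_97 = 245;  a_98 = 201
  a_99 = 289;  a_100 = 513;  a_101 = 743;  a_102 = 124;  a_103 = 890;  a_104 = 208
  a_105 = 644;  a_106 = 821;  a_107 = 936;  a_108 = 504;  a_109 = 546;  a_110 = 12
  a_111 = 48;  a_112 = 276;  a_113 = 33;  a_114 = 369;  a_115 = 791;  a_116 = 618
  a_117 = 677;  a_118 = 589;  a_119 = 616;  a_120 = 483;  a_121 = 119;  a_122 = 252
  a_123 = 8;  a_124 = 377;  a_125 = 293;  a_126 = 139;  a_127 = 173;  a_128 = 196
  a_129 = 620;  a_130 = 294;  a_131 = 622;  a_132 = 721;  a_133 = 90;  a_134 = 169
  a_135 = 748;  a_136 = 431;  a_137 = 928;  a_138 = 485;  a_139 = 897;  a_140 = 119
  a_141 = 820;  a_142 = 266;  a_143 = 763;  a_144 = 581;  a_145 = 395;  a_146 = 203
  a_147 = 498;  a_148 = 566;  a_149 = 142;  a_150 = 491;  a_151 = 304;  a_152 = 123
  a_153 = 544;  a_154 = 872;  a_155 = 61;  a_156 = 453;  a_157 = 405;  a_158 = 59
  a_159 = 864;  a_160 = 360;  a_161 = 165;  a_162 = 280;  a_163 = 325;  a_164 = 501
  a_165 = 37;  a_166 = 755;  a_167 = 722;  a_168 = 514;  a_169 = 468;  a_170 = 868
  a_171 = 67;  a_172 = 564;  a_173 = 297;  a_174 = 582;  a_175 = 999;  a_176 = 413
  a_177 = 175;  a_178 = 46;  a_179 = 40;  a_180 = 518;  a_181 = 183;  a_182 = 977
  a_183 = 625;  a_184 = 549;  a_185 = 72;  a_186 = 137;  a_187 = 47;  a_188 = 193
  a_189 = 497;  a_190 = 979;  a_191 = 480;  a_192 = 70;  a_193 = 344;  a_194 = 662
  a_195 = 619;  a_196 = 480;  a_197 = 802;  a_198 = 636;  a_199 = 945;  a_200 = 568
  a_201 = 328;  a_202 = 807;  a_203 = 738;  a_204 = 29;  a_205 = 693;  a_206 = 402
  a_207 = 998;  a_208 = 96;  a_209 = 679;  a_210 = 630;  a_211 = 844;  a_212 = 340
  a_213 = 555;  a_214 = 22;  a_215 = 16;  a_216 = 999;  a_217 = 475;  a_218 = 694
  a_219 = 601;  a_220 = 294;  a_221 = 622;  a_222 = 618;  a_223 = 384;  a_224 = 917
  a_225 = 302;  a_226 = 391;  a_227 = 135;  a_228 = 522;  a_229 = 16;  a_230 = 302
  a_231 = 609;  a_232 = 736;  a_233 = 7;  a_234 = 540;  a_235 = 976;  a_236 = 786
  a_237 = 558;  a_238 = 410;  a_239 = 927;  a_240 = 949;  a_241 = 408;  a_242 = 479
  a_243 = 62;  a_244 = 183;  a_245 = 910;  a_246 = 470;  a_247 = 431;  a_248 = 287
  a_249 = 457;  a_250 = 501;  a_251 = 23;  a_252 = 616;  a_253 = 232;  a_254 = 62
  a_255 = 680;  a_256 = 621;  a_257 = 477;  a_258 = 346;  a_259 = 256;  a_260 = 276
  a_261 = 270;  a_262 = 817;  a_263 = 339;  a_264 = 416;  a_265 = 439;  a_266 = 54
  a_267 = 160;  a_268 = 1;  a_269 = 756;  a_270 = 698;  a_271 = 643;  a_272 = 469
  a_273 = 838;  a_274 = 178;  a_275 = 589;  a_276 = 751;  a_277 = 120;  a_278 = 145
  a_279 = 288;  a_280 = 205;  a_281 = 553;  a_282 = 712;  a_283 = 150;  a_284 = 290
  a_285 = 541;  a_286 = 733;  a_287 = 857;  a_288 = 313;  a_289 = 530;  a_290 = 698
  a_291 = 456;  a_292 = 783;  a_293 = 166;  a_294 = 242;  a_295 = 229;  a_296 = 953
  a_297 = 542;  a_298 = 735;  a_299 = 976;  a_300 = 422;  a_301 = 54;  a_302 = 266
  a_303 = 788;  a_304 = 257;  a_305 = 660;  a_306 = 728;  a_307 = 379;  a_308 = 160
  a_309 = 712;  a_310 = 426;  a_311 = 623;  a_312 = 125;  a_313 = 118;  a_314 = 356
  a_315 = 616;  a_316 = 97;  a_317 = 481;  a_318 = 886;  a_319 = 482;  a_320 = 738
  a_321 = 564;  a_322 = 131;  a_323 = 960;  a_324 = 103;  a_325 = 637;  a_326 = 135
  a_327 = 773;  a_328 = 728;  a_329 = 1002;  a_330 = 539;  a_331 = 984;  a_332 = 130
a_333 = 869·130 + 416·984 + 802·539 = 78
a_334 = 869·78 + 416·130 + 802·984 = 912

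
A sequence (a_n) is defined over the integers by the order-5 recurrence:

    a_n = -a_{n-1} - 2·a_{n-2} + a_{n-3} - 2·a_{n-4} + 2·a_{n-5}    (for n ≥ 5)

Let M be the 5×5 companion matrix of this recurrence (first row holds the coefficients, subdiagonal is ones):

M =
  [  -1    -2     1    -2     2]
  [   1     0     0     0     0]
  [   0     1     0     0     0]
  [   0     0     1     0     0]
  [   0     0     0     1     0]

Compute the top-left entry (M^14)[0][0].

953

(M^14)[0][0] is the top entry after applying M 14 times to the unit state (1, 0, 0, 0, 0). Equivalently it is h_{18} for the auxiliary sequence (h_n) obeying the same recurrence with h_4 = 1 and h_i = 0 for 0 ≤ i < 4:
h_5 = -1·1 + -2·0 + 1·0 + -2·0 + 2·0 = -1
h_6 = -1·-1 + -2·1 + 1·0 + -2·0 + 2·0 = -1
h_7 = -1·-1 + -2·-1 + 1·1 + -2·0 + 2·0 = 4
h_8 = -1·4 + -2·-1 + 1·-1 + -2·1 + 2·0 = -5
h_9 = -1·-5 + -2·4 + 1·-1 + -2·-1 + 2·1 = 0
h_10 = -1·0 + -2·-5 + 1·4 + -2·-1 + 2·-1 = 14
h_11 = -1·14 + -2·0 + 1·-5 + -2·4 + 2·-1 = -29
h_12 = -1·-29 + -2·14 + 1·0 + -2·-5 + 2·4 = 19
h_13 = -1·19 + -2·-29 + 1·14 + -2·0 + 2·-5 = 43
h_14 = -1·43 + -2·19 + 1·-29 + -2·14 + 2·0 = -138
h_15 = -1·-138 + -2·43 + 1·19 + -2·-29 + 2·14 = 157
h_16 = -1·157 + -2·-138 + 1·43 + -2·19 + 2·-29 = 66
h_17 = -1·66 + -2·157 + 1·-138 + -2·43 + 2·19 = -566
h_18 = -1·-566 + -2·66 + 1·157 + -2·-138 + 2·43 = 953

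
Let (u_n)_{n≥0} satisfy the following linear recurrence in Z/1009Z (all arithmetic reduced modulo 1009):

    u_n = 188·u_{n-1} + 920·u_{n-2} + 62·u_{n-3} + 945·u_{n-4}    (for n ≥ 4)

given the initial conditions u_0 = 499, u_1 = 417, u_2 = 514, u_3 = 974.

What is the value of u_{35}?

u_4 = 188·974 + 920·514 + 62·417 + 945·499 = 114
u_5 = 188·114 + 920·974 + 62·514 + 945·417 = 466
u_6 = 188·466 + 920·114 + 62·974 + 945·514 = 18
u_7 = 188·18 + 920·466 + 62·114 + 945·974 = 479
u_8 = 188·479 + 920·18 + 62·466 + 945·114 = 65
u_9 = 188·65 + 920·479 + 62·18 + 945·466 = 412
u_10 = 188·412 + 920·65 + 62·479 + 945·18 = 326
u_11 = 188·326 + 920·412 + 62·65 + 945·479 = 12
u_12 = 188·12 + 920·326 + 62·412 + 945·65 = 680
u_13 = 188·680 + 920·12 + 62·326 + 945·412 = 545
u_14 = 188·545 + 920·680 + 62·12 + 945·326 = 631
u_15 = 188·631 + 920·545 + 62·680 + 945·12 = 525
u_16 = 188·525 + 920·631 + 62·545 + 945·680 = 523
u_17 = 188·523 + 920·525 + 62·631 + 945·545 = 346
u_18 = 188·346 + 920·523 + 62·525 + 945·631 = 577
u_19 = 188·577 + 920·346 + 62·523 + 945·525 = 833
u_20 = 188·833 + 920·577 + 62·346 + 945·523 = 403
u_21 = 188·403 + 920·833 + 62·577 + 945·346 = 122
u_22 = 188·122 + 920·403 + 62·833 + 945·577 = 778
u_23 = 188·778 + 920·122 + 62·403 + 945·833 = 126
u_24 = 188·126 + 920·778 + 62·122 + 945·403 = 794
u_25 = 188·794 + 920·126 + 62·778 + 945·122 = 902
u_26 = 188·902 + 920·794 + 62·126 + 945·778 = 426
u_27 = 188·426 + 920·902 + 62·794 + 945·126 = 614
u_28 = 188·614 + 920·426 + 62·902 + 945·794 = 897
u_29 = 188·897 + 920·614 + 62·426 + 945·902 = 945
u_30 = 188·945 + 920·897 + 62·614 + 945·426 = 668
u_31 = 188·668 + 920·945 + 62·897 + 945·614 = 284
u_32 = 188·284 + 920·668 + 62·945 + 945·897 = 167
u_33 = 188·167 + 920·284 + 62·668 + 945·945 = 173
u_34 = 188·173 + 920·167 + 62·284 + 945·668 = 589
u_35 = 188·589 + 920·173 + 62·167 + 945·284 = 739

739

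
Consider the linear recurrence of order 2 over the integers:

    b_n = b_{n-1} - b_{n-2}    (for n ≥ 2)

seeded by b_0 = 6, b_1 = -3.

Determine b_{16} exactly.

b_2 = 1·-3 + -1·6 = -9
b_3 = 1·-9 + -1·-3 = -6
b_4 = 1·-6 + -1·-9 = 3
b_5 = 1·3 + -1·-6 = 9
b_6 = 1·9 + -1·3 = 6
b_7 = 1·6 + -1·9 = -3
(b_6, b_7) = (6, -3) = (b_0, b_1), so the sequence has period 6.
16 ≡ 4 (mod 6), hence b_16 = b_4 = 3.

3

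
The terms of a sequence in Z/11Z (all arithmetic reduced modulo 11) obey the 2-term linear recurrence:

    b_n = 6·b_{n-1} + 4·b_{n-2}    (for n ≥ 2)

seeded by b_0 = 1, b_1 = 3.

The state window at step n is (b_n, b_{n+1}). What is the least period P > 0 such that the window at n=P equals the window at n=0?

n=0: window = (1, 3)
n=1: window = (3, 0)
n=2: window = (0, 1)
n=3: window = (1, 6)
n=4: window = (6, 7)
n=5: window = (7, 0)
n=6: window = (0, 6)
n=7: window = (6, 3)
n=8: window = (3, 9)
n=9: window = (9, 0)
n=10: window = (0, 3)
n=11: window = (3, 7)
n=12: window = (7, 10)
n=13: window = (10, 0)
n=14: window = (0, 7)
n=15: window = (7, 9)
n=16: window = (9, 5)
n=17: window = (5, 0)
n=18: window = (0, 9)
n=19: window = (9, 10)
n=20: window = (10, 8)
n=21: window = (8, 0)
n=22: window = (0, 10)
n=23: window = (10, 5)
n=24: window = (5, 4)
n=25: window = (4, 0)
n=26: window = (0, 5)
n=27: window = (5, 8)
n=28: window = (8, 2)
n=29: window = (2, 0)
n=30: window = (0, 8)
n=31: window = (8, 4)
n=32: window = (4, 1)
n=33: window = (1, 0)
n=34: window = (0, 4)
n=35: window = (4, 2)
n=36: window = (2, 6)
n=37: window = (6, 0)
n=38: window = (0, 2)
n=39: window = (2, 1)
n=40: window = (1, 3)
window at n=40 equals window at n=0 → period = 40

40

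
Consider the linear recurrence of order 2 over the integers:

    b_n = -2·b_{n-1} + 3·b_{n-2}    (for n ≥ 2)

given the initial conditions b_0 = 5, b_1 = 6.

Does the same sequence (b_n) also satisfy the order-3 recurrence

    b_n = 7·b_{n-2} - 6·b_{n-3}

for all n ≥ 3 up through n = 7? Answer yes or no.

yes

Terms b_0..b_7: 5, 6, 3, 12, -15, 66, -177, 552
n=3: candidate gives 12, actual b_3 = 12 ✓
n=4: candidate gives -15, actual b_4 = -15 ✓
n=5: candidate gives 66, actual b_5 = 66 ✓
n=6: candidate gives -177, actual b_6 = -177 ✓
n=7: candidate gives 552, actual b_7 = 552 ✓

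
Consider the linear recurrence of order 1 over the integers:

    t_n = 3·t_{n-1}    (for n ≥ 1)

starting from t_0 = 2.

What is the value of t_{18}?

774840978

t_1 = 3·2 = 6
t_2 = 3·6 = 18
t_3 = 3·18 = 54
t_4 = 3·54 = 162
t_5 = 3·162 = 486
t_6 = 3·486 = 1458
t_7 = 3·1458 = 4374
t_8 = 3·4374 = 13122
t_9 = 3·13122 = 39366
t_10 = 3·39366 = 118098
t_11 = 3·118098 = 354294
t_12 = 3·354294 = 1062882
t_13 = 3·1062882 = 3188646
t_14 = 3·3188646 = 9565938
t_15 = 3·9565938 = 28697814
t_16 = 3·28697814 = 86093442
t_17 = 3·86093442 = 258280326
t_18 = 3·258280326 = 774840978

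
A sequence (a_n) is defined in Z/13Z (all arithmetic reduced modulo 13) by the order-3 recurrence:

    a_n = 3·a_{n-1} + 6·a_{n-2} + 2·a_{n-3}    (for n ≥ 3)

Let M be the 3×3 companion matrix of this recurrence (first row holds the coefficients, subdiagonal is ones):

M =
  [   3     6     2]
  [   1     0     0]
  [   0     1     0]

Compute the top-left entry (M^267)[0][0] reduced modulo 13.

(M^267)[0][0] is the top entry after applying M 267 times to the unit state (1, 0, 0). Equivalently it is h_{269} for the auxiliary sequence (h_n) obeying the same recurrence with h_2 = 1 and h_i = 0 for 0 ≤ i < 2:
h_3 = 3·1 + 6·0 + 2·0 = 3
h_4 = 3·3 + 6·1 + 2·0 = 2
h_5 = 3·2 + 6·3 + 2·1 = 0
h_6 = 3·0 + 6·2 + 2·3 = 5
h_7 = 3·5 + 6·0 + 2·2 = 6
h_8 = 3·6 + 6·5 + 2·0 = 9
Continuing the recurrence:
  h_9 = 8;  h_10 = 12;  h_11 = 11;  h_12 = 4;  h_13 = 11;  h_14 = 1
  h_15 = 12;  h_16 = 12;  h_17 = 6;  h_18 = 10;  h_19 = 12;  h_20 = 4
  h_21 = 0;  h_22 = 9;  h_23 = 9;  h_24 = 3;  h_25 = 3;  h_26 = 6
  h_27 = 3;  h_28 = 12;  h_29 = 1;  h_30 = 3;  h_31 = 0;  h_32 = 7
  h_33 = 1;  h_34 = 6;  h_35 = 12;  h_36 = 9;  h_37 = 7;  h_38 = 8
  h_39 = 6;  h_40 = 2;  h_41 = 6;  h_42 = 3;  h_43 = 10;  h_44 = 8
  h_45 = 12;  h_46 = 0;  h_47 = 10;  h_48 = 2;  h_49 = 1;  h_50 = 9
  h_51 = 11;  h_52 = 11;  h_53 = 0;  h_54 = 10;  h_55 = 0;  h_56 = 8
  h_57 = 5;  h_58 = 11;  h_59 = 1;  h_60 = 1;  h_61 = 5;  h_62 = 10
  h_63 = 10;  h_64 = 9;  h_65 = 3;  h_66 = 5;  h_67 = 12;  h_68 = 7
  h_69 = 12;  h_70 = 11;  h_71 = 2;  h_72 = 5;  h_73 = 10;  h_74 = 12
  h_75 = 2;  h_76 = 7;  h_77 = 5;  h_78 = 9;  h_79 = 6;  h_80 = 4
  h_81 = 1;  h_82 = 0;  h_83 = 1;  h_84 = 5;  h_85 = 8;  h_86 = 4
  h_87 = 5;  h_88 = 3;  h_89 = 8;  h_90 = 0;  h_91 = 2;  h_92 = 9
  h_93 = 0;  h_94 = 6;  h_95 = 10;  h_96 = 1;  h_97 = 10;  h_98 = 4
  h_99 = 9;  h_100 = 6;  h_101 = 2;  h_102 = 8;  h_103 = 9;  h_104 = 1
  h_105 = 8;  h_106 = 9;  h_107 = 12;  h_108 = 2;  h_109 = 5;  h_110 = 12
  h_111 = 5;  h_112 = 6;  h_113 = 7;  h_114 = 2;  h_115 = 8;  h_116 = 11
  h_117 = 7;  h_118 = 12;  h_119 = 9;  h_120 = 9;  h_121 = 1;  h_122 = 10
  h_123 = 2;  h_124 = 3;  h_125 = 2;  h_126 = 2;  h_127 = 11;  h_128 = 10
  h_129 = 9;  h_130 = 5;  h_131 = 11;  h_132 = 3;  h_133 = 7;  h_134 = 9
  h_135 = 10;  h_136 = 7;  h_137 = 8;  h_138 = 8;  h_139 = 8;  h_140 = 10
  h_141 = 3;  h_142 = 7;  h_143 = 7;  h_144 = 4;  h_145 = 3;  h_146 = 8
  h_147 = 11;  h_148 = 9;  h_149 = 5;  h_150 = 0;  h_151 = 9;  h_152 = 11
  h_153 = 9;  h_154 = 7;  h_155 = 6;  h_156 = 0;  h_157 = 11;  h_158 = 6
  h_159 = 6;  h_160 = 11;  h_161 = 3;  h_162 = 9;  h_163 = 2;  h_164 = 1
  h_165 = 7;  h_166 = 5;  h_167 = 7;  h_168 = 0;  h_169 = 0;  h_170 = 1
  h_171 = 3;  h_172 = 2;  h_173 = 0;  h_174 = 5;  h_175 = 6;  h_176 = 9
  h_177 = 8;  h_178 = 12;  h_179 = 11;  h_180 = 4;  h_181 = 11;  h_182 = 1
  h_183 = 12;  h_184 = 12;  h_185 = 6;  h_186 = 10;  h_187 = 12;  h_188 = 4
  h_189 = 0;  h_190 = 9;  h_191 = 9;  h_192 = 3;  h_193 = 3;  h_194 = 6
  h_195 = 3;  h_196 = 12;  h_197 = 1;  h_198 = 3;  h_199 = 0;  h_200 = 7
  h_201 = 1;  h_202 = 6;  h_203 = 12;  h_204 = 9;  h_205 = 7;  h_206 = 8
  h_207 = 6;  h_208 = 2;  h_209 = 6;  h_210 = 3;  h_211 = 10;  h_212 = 8
  h_213 = 12;  h_214 = 0;  h_215 = 10;  h_216 = 2;  h_217 = 1;  h_218 = 9
  h_219 = 11;  h_220 = 11;  h_221 = 0;  h_222 = 10;  h_223 = 0;  h_224 = 8
  h_225 = 5;  h_226 = 11;  h_227 = 1;  h_228 = 1;  h_229 = 5;  h_230 = 10
  h_231 = 10;  h_232 = 9;  h_233 = 3;  h_234 = 5;  h_235 = 12;  h_236 = 7
  h_237 = 12;  h_238 = 11;  h_239 = 2;  h_240 = 5;  h_241 = 10;  h_242 = 12
  h_243 = 2;  h_244 = 7;  h_245 = 5;  h_246 = 9;  h_247 = 6;  h_248 = 4
  h_249 = 1;  h_250 = 0;  h_251 = 1;  h_252 = 5;  h_253 = 8;  h_254 = 4
  h_255 = 5;  h_256 = 3;  h_257 = 8;  h_258 = 0;  h_259 = 2;  h_260 = 9
  h_261 = 0;  h_262 = 6;  h_263 = 10;  h_264 = 1;  h_265 = 10;  h_266 = 4
  h_267 = 9
h_268 = 3·9 + 6·4 + 2·10 = 6
h_269 = 3·6 + 6·9 + 2·4 = 2

2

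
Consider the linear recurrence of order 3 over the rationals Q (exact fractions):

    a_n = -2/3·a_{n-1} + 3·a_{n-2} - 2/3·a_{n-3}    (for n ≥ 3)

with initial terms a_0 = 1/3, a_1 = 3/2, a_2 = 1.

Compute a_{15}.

162012198665/9565938

a_3 = -2/3·1 + 3·3/2 + -2/3·1/3 = 65/18
a_4 = -2/3·65/18 + 3·1 + -2/3·3/2 = -11/27
a_5 = -2/3·-11/27 + 3·65/18 + -2/3·1 = 1691/162
a_6 = -2/3·1691/162 + 3·-11/27 + -2/3·65/18 = -2573/243
a_7 = -2/3·-2573/243 + 3·1691/162 + -2/3·-11/27 = 56345/1458
a_8 = -2/3·56345/1458 + 3·-2573/243 + -2/3·1691/162 = -141035/2187
a_9 = -2/3·-141035/2187 + 3·56345/1458 + -2/3·-2573/243 = 2178083/13122
a_10 = -2/3·2178083/13122 + 3·-141035/2187 + -2/3·56345/1458 = -6493133/19683
a_11 = -2/3·-6493133/19683 + 3·2178083/13122 + -2/3·-141035/2187 = 89858033/118098
a_12 = -2/3·89858033/118098 + 3·-6493133/19683 + -2/3·2178083/13122 = -284775371/177147
a_13 = -2/3·-284775371/177147 + 3·89858033/118098 + -2/3·-6493133/19683 = 3799021163/1062882
a_14 = -2/3·3799021163/1062882 + 3·-284775371/177147 + -2/3·89858033/118098 = -12296678477/1594323
a_15 = -2/3·-12296678477/1594323 + 3·3799021163/1062882 + -2/3·-284775371/177147 = 162012198665/9565938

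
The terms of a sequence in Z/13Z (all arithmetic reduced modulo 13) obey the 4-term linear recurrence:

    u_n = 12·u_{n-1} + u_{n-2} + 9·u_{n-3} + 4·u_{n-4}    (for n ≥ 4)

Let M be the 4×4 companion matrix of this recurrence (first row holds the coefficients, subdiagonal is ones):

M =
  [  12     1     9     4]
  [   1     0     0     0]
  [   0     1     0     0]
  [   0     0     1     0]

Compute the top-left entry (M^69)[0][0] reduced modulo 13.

(M^69)[0][0] is the top entry after applying M 69 times to the unit state (1, 0, 0, 0). Equivalently it is h_{72} for the auxiliary sequence (h_n) obeying the same recurrence with h_3 = 1 and h_i = 0 for 0 ≤ i < 3:
h_4 = 12·1 + 1·0 + 9·0 + 4·0 = 12
h_5 = 12·12 + 1·1 + 9·0 + 4·0 = 2
h_6 = 12·2 + 1·12 + 9·1 + 4·0 = 6
h_7 = 12·6 + 1·2 + 9·12 + 4·1 = 4
h_8 = 12·4 + 1·6 + 9·2 + 4·12 = 3
h_9 = 12·3 + 1·4 + 9·6 + 4·2 = 11
h_10 = 12·11 + 1·3 + 9·4 + 4·6 = 0
h_11 = 12·0 + 1·11 + 9·3 + 4·4 = 2
h_12 = 12·2 + 1·0 + 9·11 + 4·3 = 5
h_13 = 12·5 + 1·2 + 9·0 + 4·11 = 2
h_14 = 12·2 + 1·5 + 9·2 + 4·0 = 8
h_15 = 12·8 + 1·2 + 9·5 + 4·2 = 8
h_16 = 12·8 + 1·8 + 9·2 + 4·5 = 12
h_17 = 12·12 + 1·8 + 9·8 + 4·2 = 11
h_18 = 12·11 + 1·12 + 9·8 + 4·8 = 1
h_19 = 12·1 + 1·11 + 9·12 + 4·8 = 7
h_20 = 12·7 + 1·1 + 9·11 + 4·12 = 11
h_21 = 12·11 + 1·7 + 9·1 + 4·11 = 10
h_22 = 12·10 + 1·11 + 9·7 + 4·1 = 3
h_23 = 12·3 + 1·10 + 9·11 + 4·7 = 4
h_24 = 12·4 + 1·3 + 9·10 + 4·11 = 3
h_25 = 12·3 + 1·4 + 9·3 + 4·10 = 3
h_26 = 12·3 + 1·3 + 9·4 + 4·3 = 9
h_27 = 12·9 + 1·3 + 9·3 + 4·4 = 11
h_28 = 12·11 + 1·9 + 9·3 + 4·3 = 11
h_29 = 12·11 + 1·11 + 9·9 + 4·3 = 2
h_30 = 12·2 + 1·11 + 9·11 + 4·9 = 1
h_31 = 12·1 + 1·2 + 9·11 + 4·11 = 1
h_32 = 12·1 + 1·1 + 9·2 + 4·11 = 10
h_33 = 12·10 + 1·1 + 9·1 + 4·2 = 8
h_34 = 12·8 + 1·10 + 9·1 + 4·1 = 2
h_35 = 12·2 + 1·8 + 9·10 + 4·1 = 9
h_36 = 12·9 + 1·2 + 9·8 + 4·10 = 1
h_37 = 12·1 + 1·9 + 9·2 + 4·8 = 6
h_38 = 12·6 + 1·1 + 9·9 + 4·2 = 6
h_39 = 12·6 + 1·6 + 9·1 + 4·9 = 6
h_40 = 12·6 + 1·6 + 9·6 + 4·1 = 6
h_41 = 12·6 + 1·6 + 9·6 + 4·6 = 0
h_42 = 12·0 + 1·6 + 9·6 + 4·6 = 6
h_43 = 12·6 + 1·0 + 9·6 + 4·6 = 7
h_44 = 12·7 + 1·6 + 9·0 + 4·6 = 10
h_45 = 12·10 + 1·7 + 9·6 + 4·0 = 12
h_46 = 12·12 + 1·10 + 9·7 + 4·6 = 7
h_47 = 12·7 + 1·12 + 9·10 + 4·7 = 6
h_48 = 12·6 + 1·7 + 9·12 + 4·10 = 6
h_49 = 12·6 + 1·6 + 9·7 + 4·12 = 7
h_50 = 12·7 + 1·6 + 9·6 + 4·7 = 3
h_51 = 12·3 + 1·7 + 9·6 + 4·6 = 4
h_52 = 12·4 + 1·3 + 9·7 + 4·6 = 8
h_53 = 12·8 + 1·4 + 9·3 + 4·7 = 12
h_54 = 12·12 + 1·8 + 9·4 + 4·3 = 5
h_55 = 12·5 + 1·12 + 9·8 + 4·4 = 4
h_56 = 12·4 + 1·5 + 9·12 + 4·8 = 11
h_57 = 12·11 + 1·4 + 9·5 + 4·12 = 8
h_58 = 12·8 + 1·11 + 9·4 + 4·5 = 7
h_59 = 12·7 + 1·8 + 9·11 + 4·4 = 12
h_60 = 12·12 + 1·7 + 9·8 + 4·11 = 7
h_61 = 12·7 + 1·12 + 9·7 + 4·8 = 9
h_62 = 12·9 + 1·7 + 9·12 + 4·7 = 4
h_63 = 12·4 + 1·9 + 9·7 + 4·12 = 12
h_64 = 12·12 + 1·4 + 9·9 + 4·7 = 10
h_65 = 12·10 + 1·12 + 9·4 + 4·9 = 9
h_66 = 12·9 + 1·10 + 9·12 + 4·4 = 8
h_67 = 12·8 + 1·9 + 9·10 + 4·12 = 9
h_68 = 12·9 + 1·8 + 9·9 + 4·10 = 3
h_69 = 12·3 + 1·9 + 9·8 + 4·9 = 10
h_70 = 12·10 + 1·3 + 9·9 + 4·8 = 2
h_71 = 12·2 + 1·10 + 9·3 + 4·9 = 6
h_72 = 12·6 + 1·2 + 9·10 + 4·3 = 7

7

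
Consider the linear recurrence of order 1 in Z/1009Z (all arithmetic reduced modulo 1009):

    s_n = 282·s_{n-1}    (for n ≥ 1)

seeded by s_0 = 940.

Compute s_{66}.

s_1 = 282·940 = 722
s_2 = 282·722 = 795
s_3 = 282·795 = 192
s_4 = 282·192 = 667
s_5 = 282·667 = 420
s_6 = 282·420 = 387
s_7 = 282·387 = 162
s_8 = 282·162 = 279
s_9 = 282·279 = 985
s_10 = 282·985 = 295
s_11 = 282·295 = 452
s_12 = 282·452 = 330
s_13 = 282·330 = 232
s_14 = 282·232 = 848
s_15 = 282·848 = 3
s_16 = 282·3 = 846
s_17 = 282·846 = 448
s_18 = 282·448 = 211
s_19 = 282·211 = 980
s_20 = 282·980 = 903
s_21 = 282·903 = 378
s_22 = 282·378 = 651
s_23 = 282·651 = 953
s_24 = 282·953 = 352
s_25 = 282·352 = 382
s_26 = 282·382 = 770
s_27 = 282·770 = 205
s_28 = 282·205 = 297
s_29 = 282·297 = 7
s_30 = 282·7 = 965
s_31 = 282·965 = 709
s_32 = 282·709 = 156
s_33 = 282·156 = 605
s_34 = 282·605 = 89
s_35 = 282·89 = 882
s_36 = 282·882 = 510
s_37 = 282·510 = 542
s_38 = 282·542 = 485
s_39 = 282·485 = 555
s_40 = 282·555 = 115
s_41 = 282·115 = 142
s_42 = 282·142 = 693
s_43 = 282·693 = 689
s_44 = 282·689 = 570
s_45 = 282·570 = 309
s_46 = 282·309 = 364
s_47 = 282·364 = 739
s_48 = 282·739 = 544
s_49 = 282·544 = 40
s_50 = 282·40 = 181
s_51 = 282·181 = 592
s_52 = 282·592 = 459
s_53 = 282·459 = 286
s_54 = 282·286 = 941
s_55 = 282·941 = 1004
s_56 = 282·1004 = 608
s_57 = 282·608 = 935
s_58 = 282·935 = 321
s_59 = 282·321 = 721
s_60 = 282·721 = 513
s_61 = 282·513 = 379
s_62 = 282·379 = 933
s_63 = 282·933 = 766
s_64 = 282·766 = 86
s_65 = 282·86 = 36
s_66 = 282·36 = 62

62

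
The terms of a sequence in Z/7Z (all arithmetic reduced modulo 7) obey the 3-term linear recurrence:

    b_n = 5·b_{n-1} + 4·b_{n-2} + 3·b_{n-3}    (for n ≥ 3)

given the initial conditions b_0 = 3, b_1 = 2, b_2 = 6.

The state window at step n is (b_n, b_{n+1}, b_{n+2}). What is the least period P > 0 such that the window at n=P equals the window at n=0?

n=0: window = (3, 2, 6)
n=1: window = (2, 6, 5)
n=2: window = (6, 5, 6)
n=3: window = (5, 6, 5)
n=4: window = (6, 5, 1)
n=5: window = (5, 1, 1)
n=6: window = (1, 1, 3)
n=7: window = (1, 3, 1)
n=8: window = (3, 1, 6)
n=9: window = (1, 6, 1)
n=10: window = (6, 1, 4)
n=11: window = (1, 4, 0)
n=12: window = (4, 0, 5)
n=13: window = (0, 5, 2)
n=14: window = (5, 2, 2)
n=15: window = (2, 2, 5)
n=16: window = (2, 5, 4)
n=17: window = (5, 4, 4)
n=18: window = (4, 4, 2)
n=19: window = (4, 2, 3)
n=20: window = (2, 3, 0)
n=21: window = (3, 0, 4)
n=22: window = (0, 4, 1)
n=23: window = (4, 1, 0)
n=24: window = (1, 0, 2)
n=25: window = (0, 2, 6)
n=26: window = (2, 6, 3)
n=27: window = (6, 3, 3)
n=28: window = (3, 3, 3)
n=29: window = (3, 3, 1)
n=30: window = (3, 1, 5)
n=31: window = (1, 5, 3)
n=32: window = (5, 3, 3)
n=33: window = (3, 3, 0)
n=34: window = (3, 0, 0)
n=35: window = (0, 0, 2)
n=36: window = (0, 2, 3)
n=37: window = (2, 3, 2)
n=38: window = (3, 2, 0)
n=39: window = (2, 0, 3)
n=40: window = (0, 3, 0)
…
n=46: window = (2, 4, 3)
n=47: window = (4, 3, 2)
n=48: window = (3, 2, 6)
window at n=48 equals window at n=0 → period = 48

48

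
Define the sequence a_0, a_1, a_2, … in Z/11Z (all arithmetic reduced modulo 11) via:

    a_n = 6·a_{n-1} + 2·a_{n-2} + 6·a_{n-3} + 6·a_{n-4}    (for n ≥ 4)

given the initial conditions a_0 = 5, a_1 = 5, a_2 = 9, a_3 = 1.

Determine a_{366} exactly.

1

a_4 = 6·1 + 2·9 + 6·5 + 6·5 = 7
a_5 = 6·7 + 2·1 + 6·9 + 6·5 = 7
a_6 = 6·7 + 2·7 + 6·1 + 6·9 = 6
a_7 = 6·6 + 2·7 + 6·7 + 6·1 = 10
a_8 = 6·10 + 2·6 + 6·7 + 6·7 = 2
a_9 = 6·2 + 2·10 + 6·6 + 6·7 = 0
Continuing the recurrence:
  a_10 = 1;  a_11 = 1;  a_12 = 9;  a_13 = 7;  a_14 = 6;  a_15 = 0
  a_16 = 9;  a_17 = 0;  a_18 = 10;  a_19 = 4;  a_20 = 10;  a_21 = 7
  a_22 = 3;  a_23 = 6;  a_24 = 1;  a_25 = 1;  a_26 = 7;  a_27 = 9
  a_28 = 3;  a_29 = 7;  a_30 = 1;  a_31 = 4;  a_32 = 9;  a_33 = 0
  a_34 = 4;  a_35 = 3;  a_36 = 3;  a_37 = 4;  a_38 = 6;  a_39 = 3
  a_40 = 6;  a_41 = 3;  a_42 = 7;  a_43 = 3;  a_44 = 9;  a_45 = 10
  a_46 = 6;  a_47 = 7;  a_48 = 3;  a_49 = 7;  a_50 = 5;  a_51 = 5
  a_52 = 1;  a_53 = 0;  a_54 = 7;  a_55 = 1;  a_56 = 4;  a_57 = 2
  a_58 = 2;  a_59 = 2;  a_60 = 8;  a_61 = 10;  a_62 = 1;  a_63 = 9
  a_64 = 10;  a_65 = 1;  a_66 = 9;  a_67 = 5;  a_68 = 4;  a_69 = 6
  a_70 = 7;  a_71 = 9;  a_72 = 7;  a_73 = 6;  a_74 = 3;  a_75 = 5
  a_76 = 4;  a_77 = 0;  a_78 = 1;  a_79 = 5;  a_80 = 1;  a_81 = 0
  a_82 = 5;  a_83 = 0;  a_84 = 5;  a_85 = 5;  a_86 = 4;  a_87 = 9
  a_88 = 1;  a_89 = 1;  a_90 = 9;  a_91 = 6;  a_92 = 0;  a_93 = 6
  a_94 = 5;  a_95 = 1;  a_96 = 8;  a_97 = 6;  a_98 = 0;  a_99 = 0
  a_100 = 7;  a_101 = 1;  a_102 = 9;  a_103 = 10;  a_104 = 5;  a_105 = 0
  a_106 = 3;  a_107 = 9;  a_108 = 2;  a_109 = 4;  a_110 = 1;  a_111 = 3
  a_112 = 1;  a_113 = 9;  a_114 = 3;  a_115 = 5;  a_116 = 8;  a_117 = 9
  a_118 = 8;  a_119 = 1;  a_120 = 3;  a_121 = 1;  a_122 = 0;  a_123 = 4
  a_124 = 4;  a_125 = 5;  a_126 = 7;  a_127 = 1;  a_128 = 8;  a_129 = 1
  a_130 = 4;  a_131 = 3;  a_132 = 3;  a_133 = 10;  a_134 = 9;  a_135 = 0
  a_136 = 8;  a_137 = 8;  a_138 = 8;  a_139 = 2;  a_140 = 3;  a_141 = 8
  a_142 = 4;  a_143 = 4;  a_144 = 10;  a_145 = 8;  a_146 = 6;  a_147 = 4
  a_148 = 1;  a_149 = 10;  a_150 = 1;  a_151 = 1;  a_152 = 8;  a_153 = 6
  a_154 = 9;  a_155 = 10;  a_156 = 8;  a_157 = 4;  a_158 = 0;  a_159 = 6
  a_160 = 9;  a_161 = 2;  a_162 = 0;  a_163 = 6;  a_164 = 3;  a_165 = 9
  a_166 = 8;  a_167 = 10;  a_168 = 5;  a_169 = 9;  a_170 = 7;  a_171 = 7
  a_172 = 8;  a_173 = 4;  a_174 = 3;  a_175 = 6;  a_176 = 4;  a_177 = 1
  a_178 = 2;  a_179 = 8;  a_180 = 5;  a_181 = 9;  a_182 = 3;  a_183 = 4
  a_184 = 4;  a_185 = 5;  a_186 = 3;  a_187 = 10;  a_188 = 10;  a_189 = 7
  a_190 = 8;  a_191 = 6;  a_192 = 0;  a_193 = 3;  a_194 = 3;  a_195 = 5
  a_196 = 10;  a_197 = 7;  a_198 = 0;  a_199 = 5;  a_200 = 0;  a_201 = 8
  a_202 = 1;  a_203 = 8;  a_204 = 10;  a_205 = 9;  a_206 = 7;  a_207 = 3
  a_208 = 3;  a_209 = 10;  a_210 = 5;  a_211 = 9;  a_212 = 10;  a_213 = 3
  a_214 = 1;  a_215 = 5;  a_216 = 0;  a_217 = 1;  a_218 = 9;  a_219 = 9
  a_220 = 1;  a_221 = 7;  a_222 = 9;  a_223 = 7;  a_224 = 9;  a_225 = 10
  a_226 = 9;  a_227 = 5;  a_228 = 8;  a_229 = 7;  a_230 = 10;  a_231 = 9
  a_232 = 10;  a_233 = 4;  a_234 = 4;  a_235 = 3;  a_236 = 0;  a_237 = 10
  a_238 = 3;  a_239 = 1;  a_240 = 6;  a_241 = 6;  a_242 = 6;  a_243 = 2
  a_244 = 8;  a_245 = 3;  a_246 = 5;  a_247 = 8;  a_248 = 3;  a_249 = 5
  a_250 = 4;  a_251 = 1;  a_252 = 7;  a_253 = 10;  a_254 = 5;  a_255 = 10
  a_256 = 7;  a_257 = 9;  a_258 = 4;  a_259 = 1;  a_260 = 0;  a_261 = 3
  a_262 = 4;  a_263 = 3;  a_264 = 0;  a_265 = 4;  a_266 = 0;  a_267 = 4
  a_268 = 4;  a_269 = 1;  a_270 = 5;  a_271 = 3;  a_272 = 3;  a_273 = 5
  a_274 = 7;  a_275 = 0;  a_276 = 7;  a_277 = 4;  a_278 = 3;  a_279 = 2
  a_280 = 7;  a_281 = 0;  a_282 = 0;  a_283 = 10;  a_284 = 3;  a_285 = 5
  a_286 = 8;  a_287 = 4;  a_288 = 0;  a_289 = 9;  a_290 = 5;  a_291 = 6
  a_292 = 1;  a_293 = 3;  a_294 = 9;  a_295 = 3;  a_296 = 5;  a_297 = 9
  a_298 = 4;  a_299 = 2;  a_300 = 5;  a_301 = 2;  a_302 = 3;  a_303 = 9
  a_304 = 3;  a_305 = 0;  a_306 = 1;  a_307 = 1;  a_308 = 4;  a_309 = 10
  a_310 = 3;  a_311 = 2;  a_312 = 3;  a_313 = 1;  a_314 = 9;  a_315 = 9
  a_316 = 8;  a_317 = 5;  a_318 = 0;  a_319 = 2;  a_320 = 2;  a_321 = 2
  a_322 = 6;  a_323 = 9;  a_324 = 2;  a_325 = 1;  a_326 = 1;  a_327 = 8
  a_328 = 2;  a_329 = 7;  a_330 = 1;  a_331 = 3;  a_332 = 8;  a_333 = 3
  a_334 = 3;  a_335 = 2;  a_336 = 7;  a_337 = 5;  a_338 = 8;  a_339 = 2
  a_340 = 1;  a_341 = 0;  a_342 = 7;  a_343 = 5;  a_344 = 6;  a_345 = 0
  a_346 = 7;  a_347 = 9;  a_348 = 5;  a_349 = 2;  a_350 = 8;  a_351 = 4
  a_352 = 5;  a_353 = 10;  a_354 = 10;  a_355 = 2;  a_356 = 1;  a_357 = 9
  a_358 = 7;  a_359 = 1;  a_360 = 3;  a_361 = 6;  a_362 = 2;  a_363 = 4
  a_364 = 5
a_365 = 6·5 + 2·4 + 6·2 + 6·6 = 9
a_366 = 6·9 + 2·5 + 6·4 + 6·2 = 1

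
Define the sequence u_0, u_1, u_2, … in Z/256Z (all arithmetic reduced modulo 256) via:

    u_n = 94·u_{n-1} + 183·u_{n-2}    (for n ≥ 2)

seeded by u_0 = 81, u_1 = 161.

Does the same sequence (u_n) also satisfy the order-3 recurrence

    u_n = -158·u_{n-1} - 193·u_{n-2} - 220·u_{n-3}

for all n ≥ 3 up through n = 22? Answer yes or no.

yes

Terms u_0..u_22: 81, 161, 5, 237, 153, 153, 141, 37, 97, 17, 149, 221, 169, 9, 29, 21, 113, 129, 37, 205, 185, 121, 173
n=3: candidate gives 237, actual u_3 = 237 ✓
n=4: candidate gives 153, actual u_4 = 153 ✓
n=5: candidate gives 153, actual u_5 = 153 ✓
n=6: candidate gives 141, actual u_6 = 141 ✓
n=7: candidate gives 37, actual u_7 = 37 ✓
n=8: candidate gives 97, actual u_8 = 97 ✓
n=9: candidate gives 17, actual u_9 = 17 ✓
n=10: candidate gives 149, actual u_10 = 149 ✓
n=11: candidate gives 221, actual u_11 = 221 ✓
n=12: candidate gives 169, actual u_12 = 169 ✓
n=13: candidate gives 9, actual u_13 = 9 ✓
n=14: candidate gives 29, actual u_14 = 29 ✓
n=15: candidate gives 21, actual u_15 = 21 ✓
n=16: candidate gives 113, actual u_16 = 113 ✓
n=17: candidate gives 129, actual u_17 = 129 ✓
n=18: candidate gives 37, actual u_18 = 37 ✓
n=19: candidate gives 205, actual u_19 = 205 ✓
n=20: candidate gives 185, actual u_20 = 185 ✓
n=21: candidate gives 121, actual u_21 = 121 ✓
n=22: candidate gives 173, actual u_22 = 173 ✓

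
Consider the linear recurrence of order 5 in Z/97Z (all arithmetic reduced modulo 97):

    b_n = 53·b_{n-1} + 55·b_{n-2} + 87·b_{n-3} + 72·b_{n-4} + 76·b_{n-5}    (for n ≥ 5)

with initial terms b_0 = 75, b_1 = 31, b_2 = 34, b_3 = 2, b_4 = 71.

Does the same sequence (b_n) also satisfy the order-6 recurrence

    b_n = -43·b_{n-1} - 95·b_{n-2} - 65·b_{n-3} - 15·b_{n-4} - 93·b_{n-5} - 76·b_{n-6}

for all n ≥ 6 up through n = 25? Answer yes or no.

Terms b_0..b_25: 75, 31, 34, 2, 71, 19, 93, 38, 78, 30, 60, 80, 30, 92, 7, 28, 71, 72, 96, 22, 65, 16, 0, 89, 45, 83
n=6: candidate gives 93, actual b_6 = 93 ✓
n=7: candidate gives 38, actual b_7 = 38 ✓
n=8: candidate gives 78, actual b_8 = 78 ✓
n=9: candidate gives 30, actual b_9 = 30 ✓
n=10: candidate gives 60, actual b_10 = 60 ✓
n=11: candidate gives 80, actual b_11 = 80 ✓
n=12: candidate gives 30, actual b_12 = 30 ✓
n=13: candidate gives 92, actual b_13 = 92 ✓
n=14: candidate gives 7, actual b_14 = 7 ✓
n=15: candidate gives 28, actual b_15 = 28 ✓
n=16: candidate gives 71, actual b_16 = 71 ✓
n=17: candidate gives 72, actual b_17 = 72 ✓
n=18: candidate gives 96, actual b_18 = 96 ✓
n=19: candidate gives 22, actual b_19 = 22 ✓
n=20: candidate gives 65, actual b_20 = 65 ✓
n=21: candidate gives 16, actual b_21 = 16 ✓
n=22: candidate gives 0, actual b_22 = 0 ✓
n=23: candidate gives 89, actual b_23 = 89 ✓
n=24: candidate gives 45, actual b_24 = 45 ✓
n=25: candidate gives 83, actual b_25 = 83 ✓

yes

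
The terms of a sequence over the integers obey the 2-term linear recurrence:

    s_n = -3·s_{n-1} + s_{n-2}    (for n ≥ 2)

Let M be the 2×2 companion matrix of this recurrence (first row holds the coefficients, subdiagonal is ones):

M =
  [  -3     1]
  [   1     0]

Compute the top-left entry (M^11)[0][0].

-467280

(M^11)[0][0] is the top entry after applying M 11 times to the unit state (1, 0). Equivalently it is h_{12} for the auxiliary sequence (h_n) obeying the same recurrence with h_1 = 1 and h_i = 0 for 0 ≤ i < 1:
h_2 = -3·1 + 1·0 = -3
h_3 = -3·-3 + 1·1 = 10
h_4 = -3·10 + 1·-3 = -33
h_5 = -3·-33 + 1·10 = 109
h_6 = -3·109 + 1·-33 = -360
h_7 = -3·-360 + 1·109 = 1189
h_8 = -3·1189 + 1·-360 = -3927
h_9 = -3·-3927 + 1·1189 = 12970
h_10 = -3·12970 + 1·-3927 = -42837
h_11 = -3·-42837 + 1·12970 = 141481
h_12 = -3·141481 + 1·-42837 = -467280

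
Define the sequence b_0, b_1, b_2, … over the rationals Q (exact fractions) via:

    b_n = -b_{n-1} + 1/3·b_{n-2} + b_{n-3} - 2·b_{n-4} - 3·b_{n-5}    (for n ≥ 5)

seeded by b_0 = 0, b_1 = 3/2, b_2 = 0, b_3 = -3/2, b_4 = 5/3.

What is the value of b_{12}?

b_5 = -1·5/3 + 1/3·-3/2 + 1·0 + -2·3/2 + -3·0 = -31/6
b_6 = -1·-31/6 + 1/3·5/3 + 1·-3/2 + -2·0 + -3·3/2 = -5/18
b_7 = -1·-5/18 + 1/3·-31/6 + 1·5/3 + -2·-3/2 + -3·0 = 29/9
b_8 = -1·29/9 + 1/3·-5/18 + 1·-31/6 + -2·5/3 + -3·-3/2 = -395/54
b_9 = -1·-395/54 + 1/3·29/9 + 1·-5/18 + -2·-31/6 + -3·5/3 = 121/9
b_10 = -1·121/9 + 1/3·-395/54 + 1·29/9 + -2·-5/18 + -3·-31/6 = 275/81
b_11 = -1·275/81 + 1/3·121/9 + 1·-395/54 + -2·29/9 + -3·-5/18 = -959/81
b_12 = -1·-959/81 + 1/3·275/81 + 1·121/9 + -2·-395/54 + -3·29/9 = 7625/243

7625/243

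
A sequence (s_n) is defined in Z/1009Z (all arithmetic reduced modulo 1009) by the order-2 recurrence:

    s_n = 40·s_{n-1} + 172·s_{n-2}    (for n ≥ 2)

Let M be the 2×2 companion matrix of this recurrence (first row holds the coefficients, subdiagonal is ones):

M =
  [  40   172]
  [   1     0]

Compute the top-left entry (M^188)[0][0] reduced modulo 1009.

(M^188)[0][0] is the top entry after applying M 188 times to the unit state (1, 0). Equivalently it is h_{189} for the auxiliary sequence (h_n) obeying the same recurrence with h_1 = 1 and h_i = 0 for 0 ≤ i < 1:
h_2 = 40·1 + 172·0 = 40
h_3 = 40·40 + 172·1 = 763
h_4 = 40·763 + 172·40 = 67
h_5 = 40·67 + 172·763 = 728
h_6 = 40·728 + 172·67 = 284
h_7 = 40·284 + 172·728 = 361
Continuing the recurrence:
  h_8 = 730;  h_9 = 482;  h_10 = 553;  h_11 = 88;  h_12 = 763;  h_13 = 251
  h_14 = 16;  h_15 = 425;  h_16 = 581;  h_17 = 485;  h_18 = 270;  h_19 = 383
  h_20 = 211;  h_21 = 659;  h_22 = 94;  h_23 = 64;  h_24 = 566;  h_25 = 351
  h_26 = 402;  h_27 = 777;  h_28 = 333;  h_29 = 659;  h_30 = 898;  h_31 = 945
  h_32 = 546;  h_33 = 742;  h_34 = 494;  h_35 = 70;  h_36 = 994;  h_37 = 341
  h_38 = 970;  h_39 = 588;  h_40 = 668;  h_41 = 722;  h_42 = 498;  h_43 = 826
  h_44 = 643;  h_45 = 298;  h_46 = 427;  h_47 = 733;  h_48 = 855;  h_49 = 854
  h_50 = 609;  h_51 = 727;  h_52 = 640;  h_53 = 303;  h_54 = 111;  h_55 = 52
  h_56 = 992;  h_57 = 192;  h_58 = 720;  h_59 = 275;  h_60 = 643;  h_61 = 372
  h_62 = 360;  h_63 = 691;  h_64 = 768;  h_65 = 240;  h_66 = 436;  h_67 = 198
  h_68 = 174;  h_69 = 656;  h_70 = 673;  h_71 = 510;  h_72 = 950;  h_73 = 604
  h_74 = 895;  h_75 = 446;  h_76 = 250;  h_77 = 947;  h_78 = 160;  h_79 = 781
  h_80 = 238;  h_81 = 574;  h_82 = 329;  h_83 = 898;  h_84 = 689;  h_85 = 396
  h_86 = 151;  h_87 = 495;  h_88 = 367;  h_89 = 938;  h_90 = 753;  h_91 = 755
  h_92 = 294;  h_93 = 360;  h_94 = 392;  h_95 = 916;  h_96 = 137;  h_97 = 583
  h_98 = 470;  h_99 = 14;  h_100 = 680;  h_101 = 347;  h_102 = 679;  h_103 = 70
  h_104 = 526;  h_105 = 792;  h_106 = 63;  h_107 = 511;  h_108 = 1006;  h_109 = 998
  h_110 = 53;  h_111 = 228;  h_112 = 74;  h_113 = 807;  h_114 = 612;  h_115 = 835
  h_116 = 431;  h_117 = 429;  h_118 = 482;  h_119 = 240;  h_120 = 685;  h_121 = 68
  h_122 = 469;  h_123 = 186;  h_124 = 325;  h_125 = 596;  h_126 = 29;  h_127 = 754
  h_128 = 842;  h_129 = 919;  h_130 = 973;  h_131 = 233;  h_132 = 101;  h_133 = 729
  h_134 = 118;  h_135 = 956;  h_136 = 14;  h_137 = 525;  h_138 = 201;  h_139 = 467
  h_140 = 784;  h_141 = 694;  h_142 = 159;  h_143 = 612;  h_144 = 369;  h_145 = 962
  h_146 = 39;  h_147 = 539;  h_148 = 16;  h_149 = 520;  h_150 = 345;  h_151 = 322
  h_152 = 581;  h_153 = 931;  h_154 = 957;  h_155 = 648;  h_156 = 832;  h_157 = 449
  h_158 = 633;  h_159 = 639;  h_160 = 239;  h_161 = 406;  h_162 = 844;  h_163 = 674
  h_164 = 598;  h_165 = 606;  h_166 = 971;  h_167 = 803;  h_168 = 359;  h_169 = 117
  h_170 = 843;  h_171 = 367;  h_172 = 254;  h_173 = 636;  h_174 = 516;  h_175 = 880
  h_176 = 854;  h_177 = 873;  h_178 = 188;  h_179 = 272;  h_180 = 838;  h_181 = 593
  h_182 = 362;  h_183 = 441;  h_184 = 193;  h_185 = 834;  h_186 = 971;  h_187 = 668
h_188 = 40·668 + 172·971 = 4
h_189 = 40·4 + 172·668 = 30

30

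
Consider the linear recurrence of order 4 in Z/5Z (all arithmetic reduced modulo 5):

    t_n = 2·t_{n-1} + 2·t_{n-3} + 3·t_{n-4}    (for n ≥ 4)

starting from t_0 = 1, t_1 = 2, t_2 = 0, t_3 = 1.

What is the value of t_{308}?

t_4 = 2·1 + 0·0 + 2·2 + 3·1 = 4
t_5 = 2·4 + 0·1 + 2·0 + 3·2 = 4
t_6 = 2·4 + 0·4 + 2·1 + 3·0 = 0
t_7 = 2·0 + 0·4 + 2·4 + 3·1 = 1
t_8 = 2·1 + 0·0 + 2·4 + 3·4 = 2
t_9 = 2·2 + 0·1 + 2·0 + 3·4 = 1
Continuing the recurrence:
  t_10 = 4;  t_11 = 0;  t_12 = 3;  t_13 = 2;  t_14 = 1;  t_15 = 3
  t_16 = 4;  t_17 = 1;  t_18 = 1;  t_19 = 4;  t_20 = 2;  t_21 = 4
  t_22 = 4;  t_23 = 4;  t_24 = 2;  t_25 = 4;  t_26 = 3;  t_27 = 2
  t_28 = 3;  t_29 = 4;  t_30 = 1;  t_31 = 4;  t_32 = 0;  t_33 = 4
  t_34 = 4;  t_35 = 0;  t_36 = 3;  t_37 = 1;  t_38 = 4;  t_39 = 4
  t_40 = 4;  t_41 = 4;  t_42 = 3;  t_43 = 1;  t_44 = 2;  t_45 = 2
  t_46 = 0;  t_47 = 2;  t_48 = 4;  t_49 = 4;  t_50 = 2;  t_51 = 3
  t_52 = 1;  t_53 = 3;  t_54 = 3;  t_55 = 2;  t_56 = 3;  t_57 = 1
  t_58 = 0;  t_59 = 2;  t_60 = 0;  t_61 = 3;  t_62 = 0;  t_63 = 1
  t_64 = 3;  t_65 = 0;  t_66 = 2;  t_67 = 3;  t_68 = 0;  t_69 = 4
  t_70 = 0;  t_71 = 4;  t_72 = 1;  t_73 = 4;  t_74 = 1;  t_75 = 1
  t_76 = 3;  t_77 = 0;  t_78 = 0;  t_79 = 4;  t_80 = 2;  t_81 = 4
  t_82 = 1;  t_83 = 3;  t_84 = 0;  t_85 = 4;  t_86 = 2;  t_87 = 3
  t_88 = 4;  t_89 = 4;  t_90 = 0;  t_91 = 2;  t_92 = 4;  t_93 = 0
  t_94 = 4;  t_95 = 2;  t_96 = 1;  t_97 = 0;  t_98 = 1;  t_99 = 0
  t_100 = 3;  t_101 = 3;  t_102 = 4;  t_103 = 4;  t_104 = 3;  t_105 = 3
  t_106 = 1;  t_107 = 0;  t_108 = 0;  t_109 = 1;  t_110 = 0;  t_111 = 0
  t_112 = 2;  t_113 = 2;  t_114 = 4;  t_115 = 2;  t_116 = 4;  t_117 = 2
  t_118 = 0;  t_119 = 4;  t_120 = 4;  t_121 = 4;  t_122 = 1;  t_123 = 2
  t_124 = 4;  t_125 = 2;  t_126 = 1;  t_127 = 1;  t_128 = 3;  t_129 = 4
  t_130 = 3;  t_131 = 0;  t_132 = 2;  t_133 = 2;  t_134 = 3;  t_135 = 0
  t_136 = 0;  t_137 = 2;  t_138 = 3;  t_139 = 1;  t_140 = 1;  t_141 = 4
  t_142 = 4;  t_143 = 3;  t_144 = 2;  t_145 = 4;  t_146 = 1;  t_147 = 0
  t_148 = 4;  t_149 = 2;  t_150 = 2;  t_151 = 2;  t_152 = 0;  t_153 = 0
  t_154 = 0;  t_155 = 1;  t_156 = 2;  t_157 = 4;  t_158 = 0;  t_159 = 2
  t_160 = 3;  t_161 = 3;  t_162 = 0;  t_163 = 2;  t_164 = 4;  t_165 = 2
  t_166 = 3;  t_167 = 0;  t_168 = 1;  t_169 = 4;  t_170 = 2;  t_171 = 1
  t_172 = 3;  t_173 = 2;  t_174 = 2;  t_175 = 3;  t_176 = 4;  t_177 = 3
  t_178 = 3;  t_179 = 3;  t_180 = 4;  t_181 = 3;  t_182 = 1;  t_183 = 4
  t_184 = 1;  t_185 = 3;  t_186 = 2;  t_187 = 3;  t_188 = 0;  t_189 = 3
  t_190 = 3;  t_191 = 0;  t_192 = 1;  t_193 = 2;  t_194 = 3;  t_195 = 3
  t_196 = 3;  t_197 = 3;  t_198 = 1;  t_199 = 2;  t_200 = 4;  t_201 = 4
  t_202 = 0;  t_203 = 4;  t_204 = 3;  t_205 = 3;  t_206 = 4;  t_207 = 1
  t_208 = 2;  t_209 = 1;  t_210 = 1;  t_211 = 4;  t_212 = 1;  t_213 = 2
  t_214 = 0;  t_215 = 4;  t_216 = 0;  t_217 = 1;  t_218 = 0;  t_219 = 2
  t_220 = 1;  t_221 = 0;  t_222 = 4;  t_223 = 1;  t_224 = 0;  t_225 = 3
  t_226 = 0;  t_227 = 3;  t_228 = 2;  t_229 = 3;  t_230 = 2;  t_231 = 2
  t_232 = 1;  t_233 = 0;  t_234 = 0;  t_235 = 3;  t_236 = 4;  t_237 = 3
  t_238 = 2;  t_239 = 1;  t_240 = 0;  t_241 = 3;  t_242 = 4;  t_243 = 1
  t_244 = 3;  t_245 = 3;  t_246 = 0;  t_247 = 4;  t_248 = 3;  t_249 = 0
  t_250 = 3;  t_251 = 4;  t_252 = 2;  t_253 = 0;  t_254 = 2;  t_255 = 0
  t_256 = 1;  t_257 = 1;  t_258 = 3;  t_259 = 3;  t_260 = 1;  t_261 = 1
  t_262 = 2;  t_263 = 0;  t_264 = 0;  t_265 = 2;  t_266 = 0;  t_267 = 0
  t_268 = 4;  t_269 = 4;  t_270 = 3;  t_271 = 4;  t_272 = 3;  t_273 = 4
  t_274 = 0;  t_275 = 3;  t_276 = 3;  t_277 = 3;  t_278 = 2;  t_279 = 4
  t_280 = 3;  t_281 = 4;  t_282 = 2;  t_283 = 2;  t_284 = 1;  t_285 = 3
  t_286 = 1;  t_287 = 0;  t_288 = 4;  t_289 = 4;  t_290 = 1;  t_291 = 0
  t_292 = 0;  t_293 = 4;  t_294 = 1;  t_295 = 2;  t_296 = 2;  t_297 = 3
  t_298 = 3;  t_299 = 1;  t_300 = 4;  t_301 = 3;  t_302 = 2;  t_303 = 0
  t_304 = 3;  t_305 = 4;  t_306 = 4
t_307 = 2·4 + 0·4 + 2·3 + 3·0 = 4
t_308 = 2·4 + 0·4 + 2·4 + 3·3 = 0

0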